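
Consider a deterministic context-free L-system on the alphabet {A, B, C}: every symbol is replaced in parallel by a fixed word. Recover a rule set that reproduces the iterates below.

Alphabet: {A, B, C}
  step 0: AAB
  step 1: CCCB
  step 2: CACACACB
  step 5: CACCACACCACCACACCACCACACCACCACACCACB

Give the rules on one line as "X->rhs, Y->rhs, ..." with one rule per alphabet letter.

  step 1 ⇒ step 2: CCCB ⇒ CA·CA·CA·CB
    B ↦ CB
    C ↦ CA
  step 0 ⇒ step 1: AAB ⇒ C·C·CB
    A ↦ C

A->C, B->CB, C->CA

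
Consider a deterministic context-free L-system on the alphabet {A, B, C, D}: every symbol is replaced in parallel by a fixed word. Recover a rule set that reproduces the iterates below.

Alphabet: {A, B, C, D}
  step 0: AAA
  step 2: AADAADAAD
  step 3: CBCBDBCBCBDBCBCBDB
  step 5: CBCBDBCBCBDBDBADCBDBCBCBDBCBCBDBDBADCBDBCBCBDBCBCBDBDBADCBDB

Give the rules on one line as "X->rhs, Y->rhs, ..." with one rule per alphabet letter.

A->CB, B->AD, C->A, D->DB

  step 2 ⇒ step 3: AADAADAAD ⇒ CB·CB·DB·CB·CB·DB·CB·CB·DB
    A ↦ CB
    D ↦ DB
    B ↦ AD  (constrained at step 3)
    C ↦ A  (constrained at step 3)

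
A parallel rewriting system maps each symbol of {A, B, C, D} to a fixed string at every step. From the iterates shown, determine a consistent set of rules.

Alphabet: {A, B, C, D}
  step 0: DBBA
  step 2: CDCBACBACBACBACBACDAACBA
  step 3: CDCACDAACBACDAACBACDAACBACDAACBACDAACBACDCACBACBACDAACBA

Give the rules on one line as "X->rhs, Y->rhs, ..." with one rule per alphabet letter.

  step 2 ⇒ step 3: CDCBACBACBACBACBACDAACBA ⇒ CD·CA·CD·AA·CBA·CD·AA·CBA·CD·AA·CBA·CD·AA·CBA·CD·AA·CBA·CD·CA·CBA·CBA·CD·AA·CBA
    A ↦ CBA
    B ↦ AA
    C ↦ CD
    D ↦ CA

A->CBA, B->AA, C->CD, D->CA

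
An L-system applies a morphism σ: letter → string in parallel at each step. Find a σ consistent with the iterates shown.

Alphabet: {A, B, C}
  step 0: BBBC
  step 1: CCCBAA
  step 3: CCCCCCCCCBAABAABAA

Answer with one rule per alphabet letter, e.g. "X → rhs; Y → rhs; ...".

  step 0 ⇒ step 1: BBBC ⇒ C·C·C·BAA
    B ↦ C
    C ↦ BAA
    A ↦ C  (constrained at step 1)

A->C, B->C, C->BAA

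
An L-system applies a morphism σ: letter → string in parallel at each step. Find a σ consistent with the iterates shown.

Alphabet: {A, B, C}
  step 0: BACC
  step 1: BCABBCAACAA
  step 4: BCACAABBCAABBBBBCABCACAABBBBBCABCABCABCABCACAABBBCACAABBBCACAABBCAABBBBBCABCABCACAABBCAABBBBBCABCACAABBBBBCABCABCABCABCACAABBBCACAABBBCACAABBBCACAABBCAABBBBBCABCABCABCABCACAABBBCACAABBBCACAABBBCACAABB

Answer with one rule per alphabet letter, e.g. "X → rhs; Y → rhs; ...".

A->BB, B->BCA, C->CAA

  step 0 ⇒ step 1: BACC ⇒ BCA·BB·CAA·CAA
    A ↦ BB
    B ↦ BCA
    C ↦ CAA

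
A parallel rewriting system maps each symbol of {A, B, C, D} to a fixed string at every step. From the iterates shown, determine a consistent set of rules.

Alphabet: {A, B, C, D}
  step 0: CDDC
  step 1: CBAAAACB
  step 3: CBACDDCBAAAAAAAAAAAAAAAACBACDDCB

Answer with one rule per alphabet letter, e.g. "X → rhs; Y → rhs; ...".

A->DD, B->AC, C->CB, D->AA

  step 0 ⇒ step 1: CDDC ⇒ CB·AA·AA·CB
    C ↦ CB
    D ↦ AA
    A ↦ DD  (constrained at step 1)
    B ↦ AC  (constrained at step 1)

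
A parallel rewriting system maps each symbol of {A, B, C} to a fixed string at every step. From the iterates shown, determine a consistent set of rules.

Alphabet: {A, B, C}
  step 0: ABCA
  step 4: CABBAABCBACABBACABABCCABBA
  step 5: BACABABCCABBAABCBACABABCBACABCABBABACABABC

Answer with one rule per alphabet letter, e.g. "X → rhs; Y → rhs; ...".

  step 4 ⇒ step 5: CABBAABCBACABBACABABCCABBA ⇒ BA·C·AB·AB·C·C·AB·BA·AB·C·BA·C·AB·AB·C·BA·C·AB·C·AB·BA·BA·C·AB·AB·C
    A ↦ C
    B ↦ AB
    C ↦ BA

A->C, B->AB, C->BA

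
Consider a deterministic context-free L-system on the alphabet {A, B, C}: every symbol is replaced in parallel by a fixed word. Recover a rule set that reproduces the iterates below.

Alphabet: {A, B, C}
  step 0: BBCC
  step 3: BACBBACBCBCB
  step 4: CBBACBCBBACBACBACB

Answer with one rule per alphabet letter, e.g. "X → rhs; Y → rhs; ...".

  step 3 ⇒ step 4: BACBBACBCBCB ⇒ CB·B·A·CB·CB·B·A·CB·A·CB·A·CB
    A ↦ B
    B ↦ CB
    C ↦ A

A->B, B->CB, C->A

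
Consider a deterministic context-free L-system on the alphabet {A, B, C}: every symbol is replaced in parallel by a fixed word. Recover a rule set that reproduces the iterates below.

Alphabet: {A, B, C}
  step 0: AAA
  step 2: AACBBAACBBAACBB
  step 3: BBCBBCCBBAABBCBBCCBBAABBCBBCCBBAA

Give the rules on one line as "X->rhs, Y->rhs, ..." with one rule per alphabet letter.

  step 2 ⇒ step 3: AACBBAACBBAACBB ⇒ BBC·BBC·CBB·A·A·BBC·BBC·CBB·A·A·BBC·BBC·CBB·A·A
    A ↦ BBC
    B ↦ A
    C ↦ CBB

A->BBC, B->A, C->CBB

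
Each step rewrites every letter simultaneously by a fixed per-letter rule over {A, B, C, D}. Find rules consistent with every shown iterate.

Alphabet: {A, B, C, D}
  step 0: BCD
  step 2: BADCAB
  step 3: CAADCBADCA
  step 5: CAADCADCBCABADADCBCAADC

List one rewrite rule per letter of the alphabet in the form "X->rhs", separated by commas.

  step 2 ⇒ step 3: BADCAB ⇒ CA·AD·C·B·AD·CA
    A ↦ AD
    B ↦ CA
    C ↦ B
    D ↦ C

A->AD, B->CA, C->B, D->C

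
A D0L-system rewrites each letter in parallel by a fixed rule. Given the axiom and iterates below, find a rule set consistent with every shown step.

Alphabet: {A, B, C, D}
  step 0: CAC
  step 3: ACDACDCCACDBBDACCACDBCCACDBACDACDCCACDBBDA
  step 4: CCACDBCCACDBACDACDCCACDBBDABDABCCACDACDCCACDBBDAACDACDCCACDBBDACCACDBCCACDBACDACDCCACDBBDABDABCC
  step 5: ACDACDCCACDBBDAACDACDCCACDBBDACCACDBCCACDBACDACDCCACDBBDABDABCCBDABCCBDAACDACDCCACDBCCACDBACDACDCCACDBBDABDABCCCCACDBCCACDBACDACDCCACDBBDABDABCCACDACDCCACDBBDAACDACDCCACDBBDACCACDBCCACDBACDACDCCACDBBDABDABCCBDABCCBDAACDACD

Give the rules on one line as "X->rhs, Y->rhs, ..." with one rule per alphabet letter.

  step 4 ⇒ step 5: CCACDBCCACDBACDACDCCACDBBDABDABCCACDACDCCACDBBDAACDACDCCACDBBDACCACDBCCACDBACDACDCCACDBBDABDABCC ⇒ ACD·ACD·CC·ACD·B·BDA·ACD·ACD·CC·ACD·B·BDA·CC·ACD·B·CC·ACD·B·ACD·ACD·CC·ACD·B·BDA·BDA·B·CC·BDA·B·CC·BDA·ACD·ACD·CC·ACD·B·CC·ACD·B·ACD·ACD·CC·ACD·B·BDA·BDA·B·CC·CC·ACD·B·CC·ACD·B·ACD·ACD·CC·ACD·B·BDA·BDA·B·CC·ACD·ACD·CC·ACD·B·BDA·ACD·ACD·CC·ACD·B·BDA·CC·ACD·B·CC·ACD·B·ACD·ACD·CC·ACD·B·BDA·BDA·B·CC·BDA·B·CC·BDA·ACD·ACD
    A ↦ CC
    B ↦ BDA
    C ↦ ACD
    D ↦ B

A->CC, B->BDA, C->ACD, D->B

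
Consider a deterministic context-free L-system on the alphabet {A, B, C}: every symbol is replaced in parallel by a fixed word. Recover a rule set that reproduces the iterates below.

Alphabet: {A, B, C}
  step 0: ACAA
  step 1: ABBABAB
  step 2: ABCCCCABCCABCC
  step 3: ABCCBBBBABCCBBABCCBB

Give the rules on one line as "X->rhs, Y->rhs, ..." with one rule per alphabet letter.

A->AB, B->CC, C->B

  step 2 ⇒ step 3: ABCCCCABCCABCC ⇒ AB·CC·B·B·B·B·AB·CC·B·B·AB·CC·B·B
    A ↦ AB
    B ↦ CC
    C ↦ B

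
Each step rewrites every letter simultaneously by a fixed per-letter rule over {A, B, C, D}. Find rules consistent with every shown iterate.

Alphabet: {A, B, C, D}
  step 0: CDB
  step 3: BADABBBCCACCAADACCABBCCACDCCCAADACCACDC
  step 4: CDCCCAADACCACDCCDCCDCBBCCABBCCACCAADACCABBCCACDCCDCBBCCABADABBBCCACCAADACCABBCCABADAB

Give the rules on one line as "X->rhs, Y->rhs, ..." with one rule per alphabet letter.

  step 3 ⇒ step 4: BADABBBCCACCAADACCABBCCACDCCCAADACCACDC ⇒ CDC·CCA·ADA·CCA·CDC·CDC·CDC·B·B·CCA·B·B·CCA·CCA·ADA·CCA·B·B·CCA·CDC·CDC·B·B·CCA·B·ADA·B·B·B·CCA·CCA·ADA·CCA·B·B·CCA·B·ADA·B
    A ↦ CCA
    B ↦ CDC
    C ↦ B
    D ↦ ADA

A->CCA, B->CDC, C->B, D->ADA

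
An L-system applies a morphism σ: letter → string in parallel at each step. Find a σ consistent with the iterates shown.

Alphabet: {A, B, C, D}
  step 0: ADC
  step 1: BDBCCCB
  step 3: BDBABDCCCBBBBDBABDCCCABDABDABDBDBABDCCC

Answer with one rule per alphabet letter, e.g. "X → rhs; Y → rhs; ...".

A->BDB, B->ABD, C->B, D->CCC

  step 0 ⇒ step 1: ADC ⇒ BDB·CCC·B
    A ↦ BDB
    C ↦ B
    D ↦ CCC
    B ↦ ABD  (constrained at step 1)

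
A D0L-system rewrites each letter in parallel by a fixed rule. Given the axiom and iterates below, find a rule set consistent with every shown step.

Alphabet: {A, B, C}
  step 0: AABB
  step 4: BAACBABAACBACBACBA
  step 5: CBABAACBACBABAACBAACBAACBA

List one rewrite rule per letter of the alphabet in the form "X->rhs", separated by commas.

A->BA, B->C, C->A

  step 4 ⇒ step 5: BAACBABAACBACBACBA ⇒ C·BA·BA·A·C·BA·C·BA·BA·A·C·BA·A·C·BA·A·C·BA
    A ↦ BA
    B ↦ C
    C ↦ A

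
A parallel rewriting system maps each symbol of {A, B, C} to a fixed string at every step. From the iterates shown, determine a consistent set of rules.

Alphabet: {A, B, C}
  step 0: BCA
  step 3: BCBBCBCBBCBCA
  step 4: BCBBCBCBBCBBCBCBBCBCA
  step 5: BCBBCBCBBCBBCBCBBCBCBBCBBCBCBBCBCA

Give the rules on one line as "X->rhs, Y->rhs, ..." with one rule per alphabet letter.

  step 4 ⇒ step 5: BCBBCBCBBCBBCBCBBCBCA ⇒ BC·B·BC·BC·B·BC·B·BC·BC·B·BC·BC·B·BC·B·BC·BC·B·BC·B·CA
    A ↦ CA
    B ↦ BC
    C ↦ B

A->CA, B->BC, C->B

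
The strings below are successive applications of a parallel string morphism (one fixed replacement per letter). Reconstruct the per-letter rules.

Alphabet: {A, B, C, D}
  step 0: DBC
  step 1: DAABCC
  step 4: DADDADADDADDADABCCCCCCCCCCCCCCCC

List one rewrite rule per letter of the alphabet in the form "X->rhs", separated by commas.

A->D, B->AB, C->CC, D->DA

  step 0 ⇒ step 1: DBC ⇒ DA·AB·CC
    B ↦ AB
    C ↦ CC
    D ↦ DA
    A ↦ D  (constrained at step 1)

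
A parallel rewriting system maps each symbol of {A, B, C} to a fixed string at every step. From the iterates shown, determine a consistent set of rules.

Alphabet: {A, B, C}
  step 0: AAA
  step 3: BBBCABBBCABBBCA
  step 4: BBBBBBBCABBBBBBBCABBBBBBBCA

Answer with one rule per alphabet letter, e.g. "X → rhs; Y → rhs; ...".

  step 3 ⇒ step 4: BBBCABBBCABBBCA ⇒ BB·BB·BB·B·CA·BB·BB·BB·B·CA·BB·BB·BB·B·CA
    A ↦ CA
    B ↦ BB
    C ↦ B

A->CA, B->BB, C->B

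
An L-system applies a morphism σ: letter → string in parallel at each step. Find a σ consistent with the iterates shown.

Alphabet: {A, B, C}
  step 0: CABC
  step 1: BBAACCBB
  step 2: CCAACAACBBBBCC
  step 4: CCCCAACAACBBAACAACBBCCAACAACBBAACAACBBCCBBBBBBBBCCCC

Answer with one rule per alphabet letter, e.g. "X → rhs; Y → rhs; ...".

A->AAC, B->C, C->BB

  step 1 ⇒ step 2: BBAACCBB ⇒ C·C·AAC·AAC·BB·BB·C·C
    A ↦ AAC
    B ↦ C
    C ↦ BB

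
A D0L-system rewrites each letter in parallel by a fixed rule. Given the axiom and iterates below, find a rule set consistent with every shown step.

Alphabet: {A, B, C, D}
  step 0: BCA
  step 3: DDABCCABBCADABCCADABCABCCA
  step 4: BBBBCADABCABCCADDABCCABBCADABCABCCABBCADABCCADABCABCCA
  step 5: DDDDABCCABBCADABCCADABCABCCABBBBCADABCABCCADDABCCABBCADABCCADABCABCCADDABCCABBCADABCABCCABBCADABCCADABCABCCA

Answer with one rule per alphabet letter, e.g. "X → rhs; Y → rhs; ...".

  step 4 ⇒ step 5: BBBBCADABCABCCADDABCCABBCADABCABCCABBCADABCCADABCABCCA ⇒ D·D·D·D·ABC·CA·BB·CA·D·ABC·CA·D·ABC·ABC·CA·BB·BB·CA·D·ABC·ABC·CA·D·D·ABC·CA·BB·CA·D·ABC·CA·D·ABC·ABC·CA·D·D·ABC·CA·BB·CA·D·ABC·ABC·CA·BB·CA·D·ABC·CA·D·ABC·ABC·CA
    A ↦ CA
    B ↦ D
    C ↦ ABC
    D ↦ BB

A->CA, B->D, C->ABC, D->BB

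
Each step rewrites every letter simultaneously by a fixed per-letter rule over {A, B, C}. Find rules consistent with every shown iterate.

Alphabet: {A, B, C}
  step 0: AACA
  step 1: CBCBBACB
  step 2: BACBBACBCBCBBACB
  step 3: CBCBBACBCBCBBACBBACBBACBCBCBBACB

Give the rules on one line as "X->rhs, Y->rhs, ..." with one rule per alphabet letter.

  step 2 ⇒ step 3: BACBBACBCBCBBACB ⇒ CB·CB·BA·CB·CB·CB·BA·CB·BA·CB·BA·CB·CB·CB·BA·CB
    A ↦ CB
    B ↦ CB
    C ↦ BA

A->CB, B->CB, C->BA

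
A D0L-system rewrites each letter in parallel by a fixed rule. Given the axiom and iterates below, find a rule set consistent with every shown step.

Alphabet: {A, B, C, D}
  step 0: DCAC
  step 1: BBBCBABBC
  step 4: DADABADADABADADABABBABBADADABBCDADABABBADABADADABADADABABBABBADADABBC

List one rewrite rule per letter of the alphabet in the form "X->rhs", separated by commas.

A->BA, B->DA, C->BBC, D->B

  step 0 ⇒ step 1: DCAC ⇒ B·BBC·BA·BBC
    A ↦ BA
    C ↦ BBC
    D ↦ B
    B ↦ DA  (constrained at step 1)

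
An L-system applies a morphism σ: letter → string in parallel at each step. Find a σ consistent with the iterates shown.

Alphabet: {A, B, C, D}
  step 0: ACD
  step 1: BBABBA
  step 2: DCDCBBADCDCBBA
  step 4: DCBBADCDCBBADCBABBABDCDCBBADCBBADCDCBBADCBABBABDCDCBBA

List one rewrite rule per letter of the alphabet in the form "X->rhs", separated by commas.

  step 1 ⇒ step 2: BBABBA ⇒ DC·DC·BBA·DC·DC·BBA
    A ↦ BBA
    B ↦ DC
  step 0 ⇒ step 1: ACD ⇒ BBA·B·BA
    C ↦ B
  step 0 ⇒ step 1: ACD ⇒ BBA·B·BA
    D ↦ BA

A->BBA, B->DC, C->B, D->BA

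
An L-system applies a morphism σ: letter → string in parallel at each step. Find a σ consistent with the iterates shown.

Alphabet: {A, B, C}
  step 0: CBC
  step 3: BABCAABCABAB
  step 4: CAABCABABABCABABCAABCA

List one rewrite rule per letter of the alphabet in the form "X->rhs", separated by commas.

  step 3 ⇒ step 4: BABCAABCABAB ⇒ CA·AB·CA·B·AB·AB·CA·B·AB·CA·AB·CA
    A ↦ AB
    B ↦ CA
    C ↦ B

A->AB, B->CA, C->B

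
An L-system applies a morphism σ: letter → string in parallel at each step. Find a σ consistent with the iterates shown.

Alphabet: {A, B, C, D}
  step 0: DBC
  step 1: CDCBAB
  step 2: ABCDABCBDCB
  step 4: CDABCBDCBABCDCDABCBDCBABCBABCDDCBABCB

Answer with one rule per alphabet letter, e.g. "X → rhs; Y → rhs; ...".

  step 1 ⇒ step 2: CDCBAB ⇒ AB·CD·AB·CB·D·CB
    A ↦ D
    B ↦ CB
    C ↦ AB
    D ↦ CD

A->D, B->CB, C->AB, D->CD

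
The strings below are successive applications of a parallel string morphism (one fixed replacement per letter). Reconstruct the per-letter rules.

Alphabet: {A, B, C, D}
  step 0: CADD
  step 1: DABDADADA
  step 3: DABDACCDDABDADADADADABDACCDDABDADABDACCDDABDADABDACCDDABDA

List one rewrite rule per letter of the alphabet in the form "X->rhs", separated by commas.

  step 0 ⇒ step 1: CADD ⇒ DA·BDA·DA·DA
    A ↦ BDA
    C ↦ DA
    D ↦ DA
    B ↦ CCD  (constrained at step 1)

A->BDA, B->CCD, C->DA, D->DA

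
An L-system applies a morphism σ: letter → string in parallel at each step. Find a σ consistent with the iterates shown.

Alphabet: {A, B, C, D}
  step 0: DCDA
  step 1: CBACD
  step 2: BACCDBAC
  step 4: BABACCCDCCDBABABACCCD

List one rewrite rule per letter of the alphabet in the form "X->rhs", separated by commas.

A->D, B->CC, C->BA, D->C

  step 1 ⇒ step 2: CBACD ⇒ BA·CC·D·BA·C
    A ↦ D
    B ↦ CC
    C ↦ BA
    D ↦ C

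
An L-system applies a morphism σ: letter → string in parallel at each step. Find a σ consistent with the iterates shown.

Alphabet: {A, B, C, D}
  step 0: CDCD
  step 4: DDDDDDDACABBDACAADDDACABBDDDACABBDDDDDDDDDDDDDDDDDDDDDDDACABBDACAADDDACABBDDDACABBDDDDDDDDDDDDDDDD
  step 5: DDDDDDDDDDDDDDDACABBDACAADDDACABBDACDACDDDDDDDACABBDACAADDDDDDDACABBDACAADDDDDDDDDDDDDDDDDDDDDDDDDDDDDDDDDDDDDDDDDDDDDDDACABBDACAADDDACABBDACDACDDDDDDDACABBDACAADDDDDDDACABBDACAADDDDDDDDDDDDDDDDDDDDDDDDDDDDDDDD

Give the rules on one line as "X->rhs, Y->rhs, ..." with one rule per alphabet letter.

  step 4 ⇒ step 5: DDDDDDDACABBDACAADDDACABBDDDACABBDDDDDDDDDDDDDDDDDDDDDDDACABBDACAADDDACABBDDDACABBDDDDDDDDDDDDDDDD ⇒ DD·DD·DD·DD·DD·DD·DD·DAC·ABB·DAC·A·A·DD·DAC·ABB·DAC·DAC·DD·DD·DD·DAC·ABB·DAC·A·A·DD·DD·DD·DAC·ABB·DAC·A·A·DD·DD·DD·DD·DD·DD·DD·DD·DD·DD·DD·DD·DD·DD·DD·DD·DD·DD·DD·DD·DD·DD·DD·DAC·ABB·DAC·A·A·DD·DAC·ABB·DAC·DAC·DD·DD·DD·DAC·ABB·DAC·A·A·DD·DD·DD·DAC·ABB·DAC·A·A·DD·DD·DD·DD·DD·DD·DD·DD·DD·DD·DD·DD·DD·DD·DD·DD
    A ↦ DAC
    B ↦ A
    C ↦ ABB
    D ↦ DD

A->DAC, B->A, C->ABB, D->DD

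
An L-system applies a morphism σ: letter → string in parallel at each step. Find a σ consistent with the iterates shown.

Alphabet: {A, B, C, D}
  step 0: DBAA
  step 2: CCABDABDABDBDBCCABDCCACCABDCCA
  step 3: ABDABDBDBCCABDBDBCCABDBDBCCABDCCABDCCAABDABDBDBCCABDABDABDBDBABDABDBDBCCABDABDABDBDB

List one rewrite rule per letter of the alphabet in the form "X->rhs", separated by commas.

A->BDB, B->CCA, C->ABD, D->BD

  step 2 ⇒ step 3: CCABDABDABDBDBCCABDCCACCABDCCA ⇒ ABD·ABD·BDB·CCA·BD·BDB·CCA·BD·BDB·CCA·BD·CCA·BD·CCA·ABD·ABD·BDB·CCA·BD·ABD·ABD·BDB·ABD·ABD·BDB·CCA·BD·ABD·ABD·BDB
    A ↦ BDB
    B ↦ CCA
    C ↦ ABD
    D ↦ BD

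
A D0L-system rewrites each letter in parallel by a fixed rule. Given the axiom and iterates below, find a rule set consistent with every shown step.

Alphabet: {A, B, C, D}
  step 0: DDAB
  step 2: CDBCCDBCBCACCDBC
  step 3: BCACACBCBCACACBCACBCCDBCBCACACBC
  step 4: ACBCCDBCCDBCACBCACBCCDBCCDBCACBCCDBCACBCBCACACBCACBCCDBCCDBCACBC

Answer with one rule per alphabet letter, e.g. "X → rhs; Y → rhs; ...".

A->CD, B->AC, C->BC, D->AC

  step 3 ⇒ step 4: BCACACBCBCACACBCACBCCDBCBCACACBC ⇒ AC·BC·CD·BC·CD·BC·AC·BC·AC·BC·CD·BC·CD·BC·AC·BC·CD·BC·AC·BC·BC·AC·AC·BC·AC·BC·CD·BC·CD·BC·AC·BC
    A ↦ CD
    B ↦ AC
    C ↦ BC
    D ↦ AC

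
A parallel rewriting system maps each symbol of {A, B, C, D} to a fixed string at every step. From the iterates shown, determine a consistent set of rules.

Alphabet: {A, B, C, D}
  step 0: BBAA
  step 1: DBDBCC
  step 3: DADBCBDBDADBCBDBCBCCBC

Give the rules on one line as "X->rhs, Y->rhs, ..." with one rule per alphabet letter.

  step 0 ⇒ step 1: BBAA ⇒ DB·DB·C·C
    A ↦ C
    B ↦ DB
    C ↦ DA  (constrained at step 1)
    D ↦ CB  (constrained at step 1)

A->C, B->DB, C->DA, D->CB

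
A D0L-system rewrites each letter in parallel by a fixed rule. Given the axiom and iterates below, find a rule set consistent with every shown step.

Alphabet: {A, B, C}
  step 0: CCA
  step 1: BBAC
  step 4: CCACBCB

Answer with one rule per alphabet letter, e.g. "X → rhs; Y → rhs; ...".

A->AC, B->C, C->B

  step 0 ⇒ step 1: CCA ⇒ B·B·AC
    A ↦ AC
    C ↦ B
    B ↦ C  (constrained at step 1)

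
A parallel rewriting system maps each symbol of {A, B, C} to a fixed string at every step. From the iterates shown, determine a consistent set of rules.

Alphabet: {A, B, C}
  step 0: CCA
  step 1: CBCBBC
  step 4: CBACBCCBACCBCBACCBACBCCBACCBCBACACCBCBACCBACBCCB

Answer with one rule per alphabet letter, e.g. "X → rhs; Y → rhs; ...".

A->BC, B->AC, C->CB

  step 0 ⇒ step 1: CCA ⇒ CB·CB·BC
    A ↦ BC
    C ↦ CB
    B ↦ AC  (constrained at step 1)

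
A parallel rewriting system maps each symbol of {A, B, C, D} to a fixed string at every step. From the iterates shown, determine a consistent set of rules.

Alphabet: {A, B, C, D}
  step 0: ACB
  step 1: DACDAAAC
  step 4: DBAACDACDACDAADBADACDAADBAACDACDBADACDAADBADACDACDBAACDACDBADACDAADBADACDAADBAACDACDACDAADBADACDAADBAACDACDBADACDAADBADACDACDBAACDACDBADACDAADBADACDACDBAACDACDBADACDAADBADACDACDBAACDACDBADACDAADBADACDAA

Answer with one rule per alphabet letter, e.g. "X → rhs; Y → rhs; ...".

  step 0 ⇒ step 1: ACB ⇒ DAC·DAA·AC
    A ↦ DAC
    B ↦ AC
    C ↦ DAA
    D ↦ DBA  (constrained at step 1)

A->DAC, B->AC, C->DAA, D->DBA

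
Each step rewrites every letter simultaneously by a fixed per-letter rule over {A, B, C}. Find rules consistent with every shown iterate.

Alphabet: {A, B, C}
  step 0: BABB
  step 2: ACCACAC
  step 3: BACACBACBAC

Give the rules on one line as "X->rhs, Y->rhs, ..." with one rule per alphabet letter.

  step 2 ⇒ step 3: ACCACAC ⇒ B·AC·AC·B·AC·B·AC
    A ↦ B
    C ↦ AC
    B ↦ C  (constrained at step 0)

A->B, B->C, C->AC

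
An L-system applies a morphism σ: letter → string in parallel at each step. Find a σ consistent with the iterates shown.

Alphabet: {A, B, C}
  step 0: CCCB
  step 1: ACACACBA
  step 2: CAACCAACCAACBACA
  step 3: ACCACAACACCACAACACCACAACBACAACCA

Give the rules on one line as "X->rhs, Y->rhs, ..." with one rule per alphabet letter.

  step 2 ⇒ step 3: CAACCAACCAACBACA ⇒ AC·CA·CA·AC·AC·CA·CA·AC·AC·CA·CA·AC·BA·CA·AC·CA
    A ↦ CA
    B ↦ BA
    C ↦ AC

A->CA, B->BA, C->AC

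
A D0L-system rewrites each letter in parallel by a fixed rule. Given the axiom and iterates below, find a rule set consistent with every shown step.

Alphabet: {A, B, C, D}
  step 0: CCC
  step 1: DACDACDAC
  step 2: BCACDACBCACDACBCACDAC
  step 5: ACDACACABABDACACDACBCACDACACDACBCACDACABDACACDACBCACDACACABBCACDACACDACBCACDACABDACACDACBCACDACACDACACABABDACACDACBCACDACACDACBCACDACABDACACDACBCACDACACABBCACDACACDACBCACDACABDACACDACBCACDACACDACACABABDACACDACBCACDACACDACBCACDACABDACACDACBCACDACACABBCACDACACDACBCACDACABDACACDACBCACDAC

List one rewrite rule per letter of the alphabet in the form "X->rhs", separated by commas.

  step 1 ⇒ step 2: DACDACDAC ⇒ BC·AC·DAC·BC·AC·DAC·BC·AC·DAC
    A ↦ AC
    C ↦ DAC
    D ↦ BC
    B ↦ AB  (constrained at step 2)

A->AC, B->AB, C->DAC, D->BC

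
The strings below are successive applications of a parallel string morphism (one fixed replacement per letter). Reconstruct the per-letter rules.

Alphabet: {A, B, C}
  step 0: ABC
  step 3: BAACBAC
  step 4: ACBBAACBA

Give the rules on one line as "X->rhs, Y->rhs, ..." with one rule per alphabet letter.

  step 3 ⇒ step 4: BAACBAC ⇒ AC·B·B·A·AC·B·A
    A ↦ B
    B ↦ AC
    C ↦ A

A->B, B->AC, C->A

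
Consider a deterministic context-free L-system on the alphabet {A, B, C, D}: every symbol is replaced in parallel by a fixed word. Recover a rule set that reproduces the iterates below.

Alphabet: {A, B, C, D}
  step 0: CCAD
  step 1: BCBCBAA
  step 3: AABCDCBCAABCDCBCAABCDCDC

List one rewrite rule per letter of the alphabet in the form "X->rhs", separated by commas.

A->B, B->DC, C->BC, D->AA

  step 0 ⇒ step 1: CCAD ⇒ BC·BC·B·AA
    A ↦ B
    C ↦ BC
    D ↦ AA
    B ↦ DC  (constrained at step 1)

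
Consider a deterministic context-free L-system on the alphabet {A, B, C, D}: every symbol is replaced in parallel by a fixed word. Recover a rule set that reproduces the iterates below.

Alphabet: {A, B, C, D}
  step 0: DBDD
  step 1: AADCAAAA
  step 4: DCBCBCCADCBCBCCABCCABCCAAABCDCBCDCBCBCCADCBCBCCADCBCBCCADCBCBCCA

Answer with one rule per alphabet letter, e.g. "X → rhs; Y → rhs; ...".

  step 0 ⇒ step 1: DBDD ⇒ AA·DC·AA·AA
    B ↦ DC
    D ↦ AA
    A ↦ CA  (constrained at step 1)
    C ↦ BC  (constrained at step 1)

A->CA, B->DC, C->BC, D->AA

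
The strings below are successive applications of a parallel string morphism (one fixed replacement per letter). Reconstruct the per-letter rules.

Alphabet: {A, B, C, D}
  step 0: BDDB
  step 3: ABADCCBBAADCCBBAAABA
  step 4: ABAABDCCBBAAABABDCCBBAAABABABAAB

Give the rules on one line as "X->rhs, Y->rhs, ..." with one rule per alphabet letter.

  step 3 ⇒ step 4: ABADCCBBAADCCBBAAABA ⇒ AB·A·AB·DCC·B·B·A·A·AB·AB·DCC·B·B·A·A·AB·AB·AB·A·AB
    A ↦ AB
    B ↦ A
    C ↦ B
    D ↦ DCC

A->AB, B->A, C->B, D->DCC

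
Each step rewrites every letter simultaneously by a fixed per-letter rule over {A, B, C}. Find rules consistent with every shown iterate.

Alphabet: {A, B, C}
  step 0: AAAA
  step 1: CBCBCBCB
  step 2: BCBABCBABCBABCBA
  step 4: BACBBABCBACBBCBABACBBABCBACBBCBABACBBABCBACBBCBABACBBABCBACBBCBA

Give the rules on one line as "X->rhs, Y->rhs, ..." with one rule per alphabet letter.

A->CB, B->BA, C->BC

  step 1 ⇒ step 2: CBCBCBCB ⇒ BC·BA·BC·BA·BC·BA·BC·BA
    B ↦ BA
    C ↦ BC
  step 0 ⇒ step 1: AAAA ⇒ CB·CB·CB·CB
    A ↦ CB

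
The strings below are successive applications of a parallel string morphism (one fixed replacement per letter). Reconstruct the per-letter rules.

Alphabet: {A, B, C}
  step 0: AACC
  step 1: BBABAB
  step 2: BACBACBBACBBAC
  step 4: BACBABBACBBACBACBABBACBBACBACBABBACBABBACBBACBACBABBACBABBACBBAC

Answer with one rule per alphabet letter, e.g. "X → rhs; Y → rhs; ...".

  step 1 ⇒ step 2: BBABAB ⇒ BAC·BAC·B·BAC·B·BAC
    A ↦ B
    B ↦ BAC
  step 0 ⇒ step 1: AACC ⇒ B·B·AB·AB
    C ↦ AB

A->B, B->BAC, C->AB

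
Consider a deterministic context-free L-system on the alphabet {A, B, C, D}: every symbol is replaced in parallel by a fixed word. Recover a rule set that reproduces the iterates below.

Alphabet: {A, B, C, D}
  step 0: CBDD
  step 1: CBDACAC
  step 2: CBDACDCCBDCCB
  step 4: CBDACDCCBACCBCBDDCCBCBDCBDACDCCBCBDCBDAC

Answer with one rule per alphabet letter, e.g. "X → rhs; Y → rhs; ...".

  step 1 ⇒ step 2: CBDACAC ⇒ CB·D·AC·DC·CB·DC·CB
    A ↦ DC
    B ↦ D
    C ↦ CB
    D ↦ AC

A->DC, B->D, C->CB, D->AC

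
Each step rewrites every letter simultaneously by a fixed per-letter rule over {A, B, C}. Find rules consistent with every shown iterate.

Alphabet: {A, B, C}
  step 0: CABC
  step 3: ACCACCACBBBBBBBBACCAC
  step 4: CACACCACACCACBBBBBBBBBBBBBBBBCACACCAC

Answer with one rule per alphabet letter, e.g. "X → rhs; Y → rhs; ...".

  step 3 ⇒ step 4: ACCACCACBBBBBBBBACCAC ⇒ C·AC·AC·C·AC·AC·C·AC·BB·BB·BB·BB·BB·BB·BB·BB·C·AC·AC·C·AC
    A ↦ C
    B ↦ BB
    C ↦ AC

A->C, B->BB, C->AC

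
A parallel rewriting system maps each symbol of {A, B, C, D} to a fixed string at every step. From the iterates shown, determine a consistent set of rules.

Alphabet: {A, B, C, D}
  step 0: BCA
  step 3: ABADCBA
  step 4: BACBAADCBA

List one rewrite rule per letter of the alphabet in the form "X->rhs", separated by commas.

A->BA, B->C, C->D, D->A

  step 3 ⇒ step 4: ABADCBA ⇒ BA·C·BA·A·D·C·BA
    A ↦ BA
    B ↦ C
    C ↦ D
    D ↦ A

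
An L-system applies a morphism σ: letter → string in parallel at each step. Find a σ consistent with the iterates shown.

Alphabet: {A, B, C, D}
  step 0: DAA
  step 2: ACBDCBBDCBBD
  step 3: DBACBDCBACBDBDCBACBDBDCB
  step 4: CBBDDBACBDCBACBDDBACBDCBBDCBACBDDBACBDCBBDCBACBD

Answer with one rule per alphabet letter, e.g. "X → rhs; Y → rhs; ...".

  step 3 ⇒ step 4: DBACBDCBACBDBDCBACBDBDCB ⇒ CB·BD·DB·AC·BD·CB·AC·BD·DB·AC·BD·CB·BD·CB·AC·BD·DB·AC·BD·CB·BD·CB·AC·BD
    A ↦ DB
    B ↦ BD
    C ↦ AC
    D ↦ CB

A->DB, B->BD, C->AC, D->CB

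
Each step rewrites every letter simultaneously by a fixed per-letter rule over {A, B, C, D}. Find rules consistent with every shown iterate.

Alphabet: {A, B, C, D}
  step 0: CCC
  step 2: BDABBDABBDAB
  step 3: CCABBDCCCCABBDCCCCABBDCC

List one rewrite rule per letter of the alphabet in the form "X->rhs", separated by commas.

  step 2 ⇒ step 3: BDABBDABBDAB ⇒ CC·AB·BD·CC·CC·AB·BD·CC·CC·AB·BD·CC
    A ↦ BD
    B ↦ CC
    D ↦ AB
    C ↦ AD  (constrained at step 0)

A->BD, B->CC, C->AD, D->AB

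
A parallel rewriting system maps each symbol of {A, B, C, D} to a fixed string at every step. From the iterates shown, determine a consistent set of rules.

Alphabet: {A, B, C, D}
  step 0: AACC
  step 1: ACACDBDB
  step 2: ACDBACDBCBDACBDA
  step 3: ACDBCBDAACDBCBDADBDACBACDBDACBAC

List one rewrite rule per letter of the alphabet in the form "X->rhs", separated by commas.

A->AC, B->DA, C->DB, D->CB

  step 2 ⇒ step 3: ACDBACDBCBDACBDA ⇒ AC·DB·CB·DA·AC·DB·CB·DA·DB·DA·CB·AC·DB·DA·CB·AC
    A ↦ AC
    B ↦ DA
    C ↦ DB
    D ↦ CB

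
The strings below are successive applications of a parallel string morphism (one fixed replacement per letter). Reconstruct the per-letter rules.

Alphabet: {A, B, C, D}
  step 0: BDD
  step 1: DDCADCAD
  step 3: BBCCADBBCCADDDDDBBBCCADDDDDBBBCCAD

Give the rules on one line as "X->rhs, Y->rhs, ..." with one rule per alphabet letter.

  step 0 ⇒ step 1: BDD ⇒ DD·CAD·CAD
    B ↦ DD
    D ↦ CAD
    A ↦ BC  (constrained at step 1)
    C ↦ B  (constrained at step 1)

A->BC, B->DD, C->B, D->CAD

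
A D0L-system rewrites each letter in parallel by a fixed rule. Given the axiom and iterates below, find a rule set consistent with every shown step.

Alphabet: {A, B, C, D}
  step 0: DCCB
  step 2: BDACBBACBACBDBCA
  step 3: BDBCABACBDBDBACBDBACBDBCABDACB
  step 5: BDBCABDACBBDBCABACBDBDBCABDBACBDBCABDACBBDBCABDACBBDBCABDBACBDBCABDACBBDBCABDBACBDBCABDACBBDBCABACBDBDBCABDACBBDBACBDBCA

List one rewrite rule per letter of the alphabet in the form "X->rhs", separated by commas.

A->B, B->BD, C->AC, D->BCA

  step 2 ⇒ step 3: BDACBBACBACBDBCA ⇒ BD·BCA·B·AC·BD·BD·B·AC·BD·B·AC·BD·BCA·BD·AC·B
    A ↦ B
    B ↦ BD
    C ↦ AC
    D ↦ BCA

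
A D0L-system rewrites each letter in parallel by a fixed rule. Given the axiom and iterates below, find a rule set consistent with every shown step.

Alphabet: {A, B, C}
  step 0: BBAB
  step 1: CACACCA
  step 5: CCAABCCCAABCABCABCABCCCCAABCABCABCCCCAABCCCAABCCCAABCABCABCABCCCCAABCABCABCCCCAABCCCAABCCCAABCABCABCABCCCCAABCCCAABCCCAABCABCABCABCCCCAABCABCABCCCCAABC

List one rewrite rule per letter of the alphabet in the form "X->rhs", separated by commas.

  step 0 ⇒ step 1: BBAB ⇒ CA·CA·C·CA
    A ↦ C
    B ↦ CA
    C ↦ ABC  (constrained at step 1)

A->C, B->CA, C->ABC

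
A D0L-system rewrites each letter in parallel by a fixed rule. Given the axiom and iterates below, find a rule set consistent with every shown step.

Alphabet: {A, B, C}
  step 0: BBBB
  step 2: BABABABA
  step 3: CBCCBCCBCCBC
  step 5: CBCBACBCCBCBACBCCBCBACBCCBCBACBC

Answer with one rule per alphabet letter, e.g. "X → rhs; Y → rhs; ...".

  step 2 ⇒ step 3: BABABABA ⇒ C·BC·C·BC·C·BC·C·BC
    A ↦ BC
    B ↦ C
    C ↦ BA  (constrained at step 3)

A->BC, B->C, C->BA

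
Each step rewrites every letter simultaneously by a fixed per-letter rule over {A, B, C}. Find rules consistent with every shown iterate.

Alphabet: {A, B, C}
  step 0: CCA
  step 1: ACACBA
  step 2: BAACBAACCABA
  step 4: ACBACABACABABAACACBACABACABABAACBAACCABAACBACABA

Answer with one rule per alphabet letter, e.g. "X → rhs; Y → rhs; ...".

A->BA, B->CA, C->AC

  step 1 ⇒ step 2: ACACBA ⇒ BA·AC·BA·AC·CA·BA
    A ↦ BA
    B ↦ CA
    C ↦ AC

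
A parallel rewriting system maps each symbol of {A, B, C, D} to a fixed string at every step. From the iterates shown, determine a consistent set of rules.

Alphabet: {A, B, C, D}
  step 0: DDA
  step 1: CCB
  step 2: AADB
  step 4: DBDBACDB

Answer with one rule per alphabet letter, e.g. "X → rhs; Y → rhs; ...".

  step 1 ⇒ step 2: CCB ⇒ A·A·DB
    B ↦ DB
    C ↦ A
  step 0 ⇒ step 1: DDA ⇒ C·C·B
    A ↦ B
  step 0 ⇒ step 1: DDA ⇒ C·C·B
    D ↦ C

A->B, B->DB, C->A, D->C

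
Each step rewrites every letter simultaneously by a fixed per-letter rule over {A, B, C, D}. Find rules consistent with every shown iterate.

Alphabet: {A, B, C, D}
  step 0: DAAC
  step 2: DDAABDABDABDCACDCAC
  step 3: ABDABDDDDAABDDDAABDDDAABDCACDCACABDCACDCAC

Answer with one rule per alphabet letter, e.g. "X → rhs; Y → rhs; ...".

A->D, B->DA, C->CAC, D->ABD

  step 2 ⇒ step 3: DDAABDABDABDCACDCAC ⇒ ABD·ABD·D·D·DA·ABD·D·DA·ABD·D·DA·ABD·CAC·D·CAC·ABD·CAC·D·CAC
    A ↦ D
    B ↦ DA
    C ↦ CAC
    D ↦ ABD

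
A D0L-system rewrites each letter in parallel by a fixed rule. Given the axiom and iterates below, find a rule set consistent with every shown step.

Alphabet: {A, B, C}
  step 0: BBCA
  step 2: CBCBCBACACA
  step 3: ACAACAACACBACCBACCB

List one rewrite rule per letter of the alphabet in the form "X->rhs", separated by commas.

  step 2 ⇒ step 3: CBCBCBACACA ⇒ AC·A·AC·A·AC·A·CB·AC·CB·AC·CB
    A ↦ CB
    B ↦ A
    C ↦ AC

A->CB, B->A, C->AC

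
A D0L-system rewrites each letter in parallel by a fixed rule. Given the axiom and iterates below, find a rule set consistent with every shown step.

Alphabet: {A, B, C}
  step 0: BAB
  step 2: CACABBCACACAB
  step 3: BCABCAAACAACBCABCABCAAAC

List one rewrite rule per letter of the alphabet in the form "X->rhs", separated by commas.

  step 2 ⇒ step 3: CACABBCACACAB ⇒ B·CA·B·CA·AAC·AAC·B·CA·B·CA·B·CA·AAC
    A ↦ CA
    B ↦ AAC
    C ↦ B

A->CA, B->AAC, C->B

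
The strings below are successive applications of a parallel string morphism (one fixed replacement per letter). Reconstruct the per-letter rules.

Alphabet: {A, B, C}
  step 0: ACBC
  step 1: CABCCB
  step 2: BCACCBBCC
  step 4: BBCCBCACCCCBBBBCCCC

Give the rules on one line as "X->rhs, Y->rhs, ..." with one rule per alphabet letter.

  step 1 ⇒ step 2: CABCCB ⇒ B·CA·CC·B·B·CC
    A ↦ CA
    B ↦ CC
    C ↦ B

A->CA, B->CC, C->B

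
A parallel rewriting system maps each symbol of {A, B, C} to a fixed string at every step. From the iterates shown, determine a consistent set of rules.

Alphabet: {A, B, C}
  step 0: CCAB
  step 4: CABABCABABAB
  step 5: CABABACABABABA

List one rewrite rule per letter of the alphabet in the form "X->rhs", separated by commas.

A->B, B->A, C->CA

  step 4 ⇒ step 5: CABABCABABAB ⇒ CA·B·A·B·A·CA·B·A·B·A·B·A
    A ↦ B
    B ↦ A
    C ↦ CA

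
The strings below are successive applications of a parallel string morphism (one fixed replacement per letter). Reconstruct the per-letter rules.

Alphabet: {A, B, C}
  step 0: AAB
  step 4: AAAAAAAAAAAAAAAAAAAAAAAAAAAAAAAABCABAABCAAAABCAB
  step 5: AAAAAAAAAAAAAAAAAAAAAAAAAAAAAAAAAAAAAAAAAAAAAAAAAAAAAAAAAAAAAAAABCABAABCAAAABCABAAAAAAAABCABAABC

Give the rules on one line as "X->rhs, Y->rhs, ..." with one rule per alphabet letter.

A->AA, B->BC, C->AB

  step 4 ⇒ step 5: AAAAAAAAAAAAAAAAAAAAAAAAAAAAAAAABCABAABCAAAABCAB ⇒ AA·AA·AA·AA·AA·AA·AA·AA·AA·AA·AA·AA·AA·AA·AA·AA·AA·AA·AA·AA·AA·AA·AA·AA·AA·AA·AA·AA·AA·AA·AA·AA·BC·AB·AA·BC·AA·AA·BC·AB·AA·AA·AA·AA·BC·AB·AA·BC
    A ↦ AA
    B ↦ BC
    C ↦ AB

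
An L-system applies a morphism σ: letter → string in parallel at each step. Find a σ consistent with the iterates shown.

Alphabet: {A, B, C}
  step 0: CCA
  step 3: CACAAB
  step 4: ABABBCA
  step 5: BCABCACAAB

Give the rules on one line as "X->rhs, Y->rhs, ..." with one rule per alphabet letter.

  step 4 ⇒ step 5: ABABBCA ⇒ B·CA·B·CA·CA·A·B
    A ↦ B
    B ↦ CA
    C ↦ A

A->B, B->CA, C->A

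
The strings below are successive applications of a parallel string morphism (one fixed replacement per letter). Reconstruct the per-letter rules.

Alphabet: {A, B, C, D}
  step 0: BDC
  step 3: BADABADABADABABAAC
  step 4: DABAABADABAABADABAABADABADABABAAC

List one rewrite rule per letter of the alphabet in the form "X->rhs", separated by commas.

  step 3 ⇒ step 4: BADABADABADABABAAC ⇒ DA·BA·A·BA·DA·BA·A·BA·DA·BA·A·BA·DA·BA·DA·BA·BA·AC
    A ↦ BA
    B ↦ DA
    C ↦ AC
    D ↦ A

A->BA, B->DA, C->AC, D->A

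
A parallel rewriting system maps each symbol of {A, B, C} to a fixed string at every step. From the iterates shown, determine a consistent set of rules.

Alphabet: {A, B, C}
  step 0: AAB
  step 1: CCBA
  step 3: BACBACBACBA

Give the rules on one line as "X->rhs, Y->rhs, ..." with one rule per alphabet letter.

  step 0 ⇒ step 1: AAB ⇒ C·C·BA
    A ↦ C
    B ↦ BA
    C ↦ BA  (constrained at step 1)

A->C, B->BA, C->BA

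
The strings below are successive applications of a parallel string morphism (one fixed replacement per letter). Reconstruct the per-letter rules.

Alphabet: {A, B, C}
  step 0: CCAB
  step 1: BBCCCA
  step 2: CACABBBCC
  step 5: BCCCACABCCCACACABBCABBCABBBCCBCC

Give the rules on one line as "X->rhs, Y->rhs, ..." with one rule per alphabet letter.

  step 1 ⇒ step 2: BBCCCA ⇒ CA·CA·B·B·B·CC
    A ↦ CC
    B ↦ CA
    C ↦ B

A->CC, B->CA, C->B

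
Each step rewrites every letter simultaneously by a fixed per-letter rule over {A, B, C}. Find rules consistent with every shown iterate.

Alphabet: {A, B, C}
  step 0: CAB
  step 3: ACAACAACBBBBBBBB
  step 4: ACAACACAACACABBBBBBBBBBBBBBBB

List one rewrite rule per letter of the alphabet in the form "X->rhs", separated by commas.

  step 3 ⇒ step 4: ACAACAACBBBBBBBB ⇒ AC·A·AC·AC·A·AC·AC·A·BB·BB·BB·BB·BB·BB·BB·BB
    A ↦ AC
    B ↦ BB
    C ↦ A

A->AC, B->BB, C->A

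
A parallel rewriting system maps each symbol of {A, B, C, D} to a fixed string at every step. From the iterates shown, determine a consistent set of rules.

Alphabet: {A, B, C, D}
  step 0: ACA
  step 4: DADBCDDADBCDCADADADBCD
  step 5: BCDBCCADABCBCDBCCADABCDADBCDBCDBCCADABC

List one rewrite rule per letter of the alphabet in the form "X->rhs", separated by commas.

  step 4 ⇒ step 5: DADBCDDADBCDCADADADBCD ⇒ BC·D·BC·CA·DA·BC·BC·D·BC·CA·DA·BC·DA·D·BC·D·BC·D·BC·CA·DA·BC
    A ↦ D
    B ↦ CA
    C ↦ DA
    D ↦ BC

A->D, B->CA, C->DA, D->BC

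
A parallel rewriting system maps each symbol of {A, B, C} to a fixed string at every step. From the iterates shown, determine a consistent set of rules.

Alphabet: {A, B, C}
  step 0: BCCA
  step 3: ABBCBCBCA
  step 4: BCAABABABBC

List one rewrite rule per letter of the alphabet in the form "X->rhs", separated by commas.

  step 3 ⇒ step 4: ABBCBCBCA ⇒ BC·A·A·B·A·B·A·B·BC
    A ↦ BC
    B ↦ A
    C ↦ B

A->BC, B->A, C->B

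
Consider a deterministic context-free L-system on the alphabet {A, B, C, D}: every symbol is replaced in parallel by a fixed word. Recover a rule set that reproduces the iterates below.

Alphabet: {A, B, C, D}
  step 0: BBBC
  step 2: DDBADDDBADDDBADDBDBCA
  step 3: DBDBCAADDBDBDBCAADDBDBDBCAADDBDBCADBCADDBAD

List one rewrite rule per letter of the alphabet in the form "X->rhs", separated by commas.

A->AD, B->CA, C->DDB, D->DB

  step 2 ⇒ step 3: DDBADDDBADDDBADDBDBCA ⇒ DB·DB·CA·AD·DB·DB·DB·CA·AD·DB·DB·DB·CA·AD·DB·DB·CA·DB·CA·DDB·AD
    A ↦ AD
    B ↦ CA
    C ↦ DDB
    D ↦ DB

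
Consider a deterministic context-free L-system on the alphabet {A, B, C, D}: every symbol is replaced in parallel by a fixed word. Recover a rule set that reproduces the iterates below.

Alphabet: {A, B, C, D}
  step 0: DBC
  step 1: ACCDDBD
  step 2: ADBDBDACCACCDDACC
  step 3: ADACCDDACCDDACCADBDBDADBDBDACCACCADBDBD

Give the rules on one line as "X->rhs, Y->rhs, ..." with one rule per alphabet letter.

  step 2 ⇒ step 3: ADBDBDACCACCDDACC ⇒ AD·ACC·DD·ACC·DD·ACC·AD·BD·BD·AD·BD·BD·ACC·ACC·AD·BD·BD
    A ↦ AD
    B ↦ DD
    C ↦ BD
    D ↦ ACC

A->AD, B->DD, C->BD, D->ACC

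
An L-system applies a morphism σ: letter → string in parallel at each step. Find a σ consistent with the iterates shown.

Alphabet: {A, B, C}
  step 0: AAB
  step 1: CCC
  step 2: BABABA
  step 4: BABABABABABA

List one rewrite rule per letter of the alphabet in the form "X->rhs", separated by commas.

A->C, B->C, C->BA

  step 1 ⇒ step 2: CCC ⇒ BA·BA·BA
    C ↦ BA
  step 0 ⇒ step 1: AAB ⇒ C·C·C
    A ↦ C
  step 0 ⇒ step 1: AAB ⇒ C·C·C
    B ↦ C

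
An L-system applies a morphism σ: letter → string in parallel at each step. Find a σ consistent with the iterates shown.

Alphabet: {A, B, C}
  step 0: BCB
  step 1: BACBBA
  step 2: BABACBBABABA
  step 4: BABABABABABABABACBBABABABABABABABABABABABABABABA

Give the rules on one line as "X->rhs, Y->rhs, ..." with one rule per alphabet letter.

  step 1 ⇒ step 2: BACBBA ⇒ BA·BA·CB·BA·BA·BA
    A ↦ BA
    B ↦ BA
    C ↦ CB

A->BA, B->BA, C->CB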